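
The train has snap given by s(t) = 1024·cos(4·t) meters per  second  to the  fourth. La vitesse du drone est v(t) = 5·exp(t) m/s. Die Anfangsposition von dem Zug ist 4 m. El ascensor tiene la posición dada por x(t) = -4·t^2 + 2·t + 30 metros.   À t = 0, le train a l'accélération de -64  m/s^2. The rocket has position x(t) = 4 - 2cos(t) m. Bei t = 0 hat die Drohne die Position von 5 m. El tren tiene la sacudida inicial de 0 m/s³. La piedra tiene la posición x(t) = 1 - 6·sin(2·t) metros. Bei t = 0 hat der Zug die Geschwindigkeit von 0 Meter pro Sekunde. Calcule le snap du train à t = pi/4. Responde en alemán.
Wir haben den Snap s(t) = 1024·cos(4·t). Durch Einsetzen von t = pi/4: s(pi/4) = -1024.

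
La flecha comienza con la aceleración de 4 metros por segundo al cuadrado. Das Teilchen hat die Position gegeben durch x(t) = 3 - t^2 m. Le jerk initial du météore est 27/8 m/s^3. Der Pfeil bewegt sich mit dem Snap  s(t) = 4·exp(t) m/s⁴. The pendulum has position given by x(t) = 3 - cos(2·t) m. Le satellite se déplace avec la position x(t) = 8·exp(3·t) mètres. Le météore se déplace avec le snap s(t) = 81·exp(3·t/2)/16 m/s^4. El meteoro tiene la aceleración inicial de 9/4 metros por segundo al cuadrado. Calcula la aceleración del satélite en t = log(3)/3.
Partiendo de la posición x(t) = 8·exp(3·t), tomamos 2 derivadas. La derivada de la posición da la velocidad: v(t) = 24·exp(3·t). Derivando la velocidad, obtenemos la aceleración: a(t) = 72·exp(3·t). De la ecuación de la aceleración a(t) = 72·exp(3·t), sustituimos t = log(3)/3 para obtener a = 216.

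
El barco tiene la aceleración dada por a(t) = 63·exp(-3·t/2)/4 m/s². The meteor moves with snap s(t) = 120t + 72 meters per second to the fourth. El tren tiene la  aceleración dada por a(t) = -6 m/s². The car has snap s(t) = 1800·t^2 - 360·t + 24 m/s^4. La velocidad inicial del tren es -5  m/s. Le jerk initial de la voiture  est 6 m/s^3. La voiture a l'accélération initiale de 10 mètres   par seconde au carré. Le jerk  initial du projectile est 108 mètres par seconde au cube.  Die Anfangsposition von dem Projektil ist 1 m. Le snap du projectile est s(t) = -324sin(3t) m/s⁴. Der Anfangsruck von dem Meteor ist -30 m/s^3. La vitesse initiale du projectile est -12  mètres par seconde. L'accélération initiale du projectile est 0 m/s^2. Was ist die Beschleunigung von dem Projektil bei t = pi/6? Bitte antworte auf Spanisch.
Para resolver esto, necesitamos tomar 2 antiderivadas de nuestra ecuación del snap s(t) = -324·sin(3·t). Tomando ∫s(t)dt y aplicando j(0) = 108, encontramos j(t) = 108·cos(3·t). La antiderivada de la sacudida, con a(0) = 0, da la aceleración: a(t) = 36·sin(3·t). Tenemos la aceleración a(t) = 36·sin(3·t). Sustituyendo t = pi/6: a(pi/6) = 36.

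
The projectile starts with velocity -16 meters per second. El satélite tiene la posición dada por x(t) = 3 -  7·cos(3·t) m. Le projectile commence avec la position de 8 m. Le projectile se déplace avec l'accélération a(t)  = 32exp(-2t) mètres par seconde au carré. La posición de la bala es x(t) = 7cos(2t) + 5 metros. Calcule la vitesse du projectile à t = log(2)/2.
Pour résoudre ceci, nous devons prendre 1 primitive de notre équation de l'accélération a(t) = 32·exp(-2·t). La primitive de l'accélération, avec v(0) = -16, donne la vitesse: v(t) = -16·exp(-2·t). De l'équation de la vitesse v(t) = -16·exp(-2·t), nous substituons t = log(2)/2 pour obtenir v = -8.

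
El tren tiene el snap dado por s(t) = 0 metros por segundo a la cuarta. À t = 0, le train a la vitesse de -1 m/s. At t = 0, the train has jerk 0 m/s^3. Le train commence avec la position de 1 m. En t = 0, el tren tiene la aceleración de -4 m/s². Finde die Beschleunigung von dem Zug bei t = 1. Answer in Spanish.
Partiendo del snap s(t) = 0, tomamos 2 integrales. Integrando el snap y usando la condición inicial j(0) = 0, obtenemos j(t) = 0. La integral de la sacudida, con a(0) = -4, da la aceleración: a(t) = -4. De la ecuación de la aceleración a(t) = -4, sustituimos t = 1 para obtener a = -4.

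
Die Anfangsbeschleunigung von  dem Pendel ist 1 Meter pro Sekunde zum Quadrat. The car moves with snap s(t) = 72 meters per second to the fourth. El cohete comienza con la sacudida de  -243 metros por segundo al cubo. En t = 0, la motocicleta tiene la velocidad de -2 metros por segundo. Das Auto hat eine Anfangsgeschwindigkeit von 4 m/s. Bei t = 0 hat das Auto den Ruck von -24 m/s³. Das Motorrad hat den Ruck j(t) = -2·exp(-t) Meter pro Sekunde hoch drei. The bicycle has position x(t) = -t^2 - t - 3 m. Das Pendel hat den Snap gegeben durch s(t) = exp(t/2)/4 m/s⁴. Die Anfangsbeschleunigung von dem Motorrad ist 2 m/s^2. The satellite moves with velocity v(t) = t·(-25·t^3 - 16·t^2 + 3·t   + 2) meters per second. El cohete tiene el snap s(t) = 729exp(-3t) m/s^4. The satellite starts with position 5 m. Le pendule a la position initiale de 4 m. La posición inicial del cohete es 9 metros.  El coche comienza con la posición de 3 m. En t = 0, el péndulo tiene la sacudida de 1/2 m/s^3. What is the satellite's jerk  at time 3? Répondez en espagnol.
Para resolver esto, necesitamos tomar 2 derivadas de nuestra ecuación de la velocidad v(t) = t·(-25·t^3 - 16·t^2 + 3·t + 2). Tomando d/dt de v(t), encontramos a(t) = -25·t^3 - 16·t^2 + t·(-75·t^2 - 32·t + 3) + 3·t + 2. Derivando la aceleración, obtenemos la sacudida: j(t) = -150·t^2 + t·(-150·t - 32) - 64·t + 6. Tenemos la sacudida j(t) = -150·t^2 + t·(-150·t - 32) - 64·t + 6. Sustituyendo t = 3: j(3) = -2982.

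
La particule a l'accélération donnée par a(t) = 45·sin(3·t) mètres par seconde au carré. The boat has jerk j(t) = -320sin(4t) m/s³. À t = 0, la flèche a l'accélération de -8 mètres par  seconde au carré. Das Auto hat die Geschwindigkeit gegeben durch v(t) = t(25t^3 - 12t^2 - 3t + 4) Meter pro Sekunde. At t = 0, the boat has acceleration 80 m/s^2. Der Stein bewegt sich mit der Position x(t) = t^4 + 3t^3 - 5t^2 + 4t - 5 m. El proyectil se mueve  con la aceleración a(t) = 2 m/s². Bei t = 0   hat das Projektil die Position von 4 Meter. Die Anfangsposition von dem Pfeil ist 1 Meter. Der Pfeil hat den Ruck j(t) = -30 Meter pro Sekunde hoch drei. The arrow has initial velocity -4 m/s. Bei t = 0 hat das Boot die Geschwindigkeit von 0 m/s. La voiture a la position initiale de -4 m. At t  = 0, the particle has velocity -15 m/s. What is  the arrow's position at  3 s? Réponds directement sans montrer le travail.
x(3) = -182.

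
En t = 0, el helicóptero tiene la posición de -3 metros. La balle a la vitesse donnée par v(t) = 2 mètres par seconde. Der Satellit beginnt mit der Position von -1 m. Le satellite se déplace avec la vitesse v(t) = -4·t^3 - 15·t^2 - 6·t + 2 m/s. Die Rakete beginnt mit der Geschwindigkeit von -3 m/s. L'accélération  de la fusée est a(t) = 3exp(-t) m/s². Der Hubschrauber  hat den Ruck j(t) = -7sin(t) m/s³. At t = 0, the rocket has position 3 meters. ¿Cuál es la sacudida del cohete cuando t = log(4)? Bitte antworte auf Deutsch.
Ausgehend von der Beschleunigung a(t) = 3·exp(-t), nehmen wir 1 Ableitung. Die Ableitung von der Beschleunigung ergibt den Ruck: j(t) = -3·exp(-t). Aus der Gleichung für den Ruck j(t) = -3·exp(-t), setzen wir t = log(4) ein und erhalten j = -3/4.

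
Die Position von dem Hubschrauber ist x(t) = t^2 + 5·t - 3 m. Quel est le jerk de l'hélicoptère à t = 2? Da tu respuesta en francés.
En partant de la position x(t) = t^2 + 5·t - 3, nous prenons 3 dérivées. La dérivée de la position donne la vitesse: v(t) = 2·t + 5. La dérivée de la vitesse donne l'accélération: a(t) = 2. La dérivée de l'accélération donne le jerk: j(t) = 0. En utilisant j(t) = 0 et en substituant t = 2, nous trouvons j = 0.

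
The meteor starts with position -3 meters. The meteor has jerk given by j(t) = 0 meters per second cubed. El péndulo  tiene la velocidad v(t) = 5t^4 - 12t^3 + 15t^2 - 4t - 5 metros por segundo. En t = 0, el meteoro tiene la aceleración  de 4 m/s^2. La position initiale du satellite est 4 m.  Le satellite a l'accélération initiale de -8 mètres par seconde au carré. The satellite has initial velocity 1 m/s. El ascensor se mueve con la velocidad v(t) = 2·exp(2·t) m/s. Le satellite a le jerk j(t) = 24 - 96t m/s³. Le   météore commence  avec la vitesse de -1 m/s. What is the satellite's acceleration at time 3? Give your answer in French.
Pour résoudre ceci, nous devons prendre 1 intégrale de notre équation du jerk j(t) = 24 - 96·t. L'intégrale du jerk, avec a(0) = -8, donne l'accélération: a(t) = -48·t^2 + 24·t - 8. Nous avons l'accélération a(t) = -48·t^2 + 24·t - 8. En substituant t = 3: a(3) = -368.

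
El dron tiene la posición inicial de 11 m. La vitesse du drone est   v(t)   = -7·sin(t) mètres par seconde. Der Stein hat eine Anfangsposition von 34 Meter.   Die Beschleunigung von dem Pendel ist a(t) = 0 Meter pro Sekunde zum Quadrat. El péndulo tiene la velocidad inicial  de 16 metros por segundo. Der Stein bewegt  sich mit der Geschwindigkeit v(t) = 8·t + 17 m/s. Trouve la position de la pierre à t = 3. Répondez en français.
En partant de la vitesse v(t) = 8·t + 17, nous prenons 1 primitive. En prenant ∫v(t)dt et en appliquant x(0) = 34, nous trouvons x(t) = 4·t^2 + 17·t + 34. De l'équation de la position x(t) = 4·t^2 + 17·t + 34, nous substituons t = 3 pour obtenir x = 121.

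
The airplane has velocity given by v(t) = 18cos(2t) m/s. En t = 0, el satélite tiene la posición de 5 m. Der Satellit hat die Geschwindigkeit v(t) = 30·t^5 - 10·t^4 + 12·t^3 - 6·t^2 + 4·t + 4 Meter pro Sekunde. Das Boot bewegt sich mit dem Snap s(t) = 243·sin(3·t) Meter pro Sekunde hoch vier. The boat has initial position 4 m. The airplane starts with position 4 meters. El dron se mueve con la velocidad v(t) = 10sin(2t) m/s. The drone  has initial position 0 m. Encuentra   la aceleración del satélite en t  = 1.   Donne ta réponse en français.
En partant de la vitesse v(t) = 30·t^5 - 10·t^4 + 12·t^3 - 6·t^2 + 4·t + 4, nous prenons 1 dérivée. La dérivée de la vitesse donne l'accélération: a(t) = 150·t^4 - 40·t^3 + 36·t^2 - 12·t + 4. De l'équation de l'accélération a(t) = 150·t^4 - 40·t^3 + 36·t^2 - 12·t + 4, nous substituons t = 1 pour obtenir a = 138.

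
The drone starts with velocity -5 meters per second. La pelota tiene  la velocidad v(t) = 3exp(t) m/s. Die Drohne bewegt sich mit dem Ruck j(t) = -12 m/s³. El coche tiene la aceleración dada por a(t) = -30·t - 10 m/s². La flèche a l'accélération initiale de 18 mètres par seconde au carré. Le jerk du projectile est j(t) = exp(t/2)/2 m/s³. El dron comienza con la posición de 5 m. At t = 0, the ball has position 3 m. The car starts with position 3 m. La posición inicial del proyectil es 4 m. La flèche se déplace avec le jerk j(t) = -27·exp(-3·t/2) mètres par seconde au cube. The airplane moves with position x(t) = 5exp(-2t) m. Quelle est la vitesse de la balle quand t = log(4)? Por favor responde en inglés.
From the given velocity equation v(t) = 3·exp(t), we substitute t = log(4) to get v = 12.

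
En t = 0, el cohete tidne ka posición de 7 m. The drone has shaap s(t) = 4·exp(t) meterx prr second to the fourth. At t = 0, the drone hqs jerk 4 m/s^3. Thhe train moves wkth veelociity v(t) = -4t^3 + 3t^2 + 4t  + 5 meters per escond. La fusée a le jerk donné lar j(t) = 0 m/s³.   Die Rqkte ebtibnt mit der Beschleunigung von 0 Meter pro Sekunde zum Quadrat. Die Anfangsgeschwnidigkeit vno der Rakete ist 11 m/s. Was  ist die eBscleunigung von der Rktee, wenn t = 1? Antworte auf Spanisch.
Necesitamos integrar nuestra ecuación de la sacudida j(t) = 0 1 vez. La integral de la sacudida, con a(0) = 0, da la aceleración: a(t) = 0. Tenemos la aceleración a(t) = 0. Sustituyendo t = 1: a(1) = 0.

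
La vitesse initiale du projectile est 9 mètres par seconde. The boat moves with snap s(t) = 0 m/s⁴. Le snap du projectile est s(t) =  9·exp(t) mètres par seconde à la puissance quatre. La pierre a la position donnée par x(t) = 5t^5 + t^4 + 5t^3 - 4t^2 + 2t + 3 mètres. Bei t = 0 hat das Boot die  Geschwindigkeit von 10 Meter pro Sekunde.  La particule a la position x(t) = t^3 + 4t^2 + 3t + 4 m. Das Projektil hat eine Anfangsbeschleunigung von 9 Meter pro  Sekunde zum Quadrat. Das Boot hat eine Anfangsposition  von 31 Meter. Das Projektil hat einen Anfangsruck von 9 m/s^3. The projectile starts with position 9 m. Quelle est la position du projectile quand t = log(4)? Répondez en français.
En partant du snap s(t) = 9·exp(t), nous prenons 4 intégrales. En prenant ∫s(t)dt et en appliquant j(0) = 9, nous trouvons j(t) = 9·exp(t). La primitive du jerk, avec a(0) = 9, donne l'accélération: a(t) = 9·exp(t). En prenant ∫a(t)dt et en appliquant v(0) = 9, nous trouvons v(t) = 9·exp(t). L'intégrale de la vitesse, avec x(0) = 9, donne la position: x(t) = 9·exp(t). Nous avons la position x(t) = 9·exp(t). En substituant t = log(4): x(log(4)) = 36.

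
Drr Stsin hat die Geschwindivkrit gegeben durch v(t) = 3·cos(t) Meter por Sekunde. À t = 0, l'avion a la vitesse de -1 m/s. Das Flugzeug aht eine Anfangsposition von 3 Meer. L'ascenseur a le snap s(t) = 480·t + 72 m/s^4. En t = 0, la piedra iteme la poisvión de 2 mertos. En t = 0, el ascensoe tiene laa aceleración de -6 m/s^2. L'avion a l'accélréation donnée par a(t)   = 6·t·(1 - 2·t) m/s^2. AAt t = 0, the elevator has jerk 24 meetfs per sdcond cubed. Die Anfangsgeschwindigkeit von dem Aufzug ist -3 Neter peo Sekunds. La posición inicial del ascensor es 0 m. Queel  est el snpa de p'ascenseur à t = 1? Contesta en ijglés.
Using s(t) = 480·t + 72 and substituting t = 1, we find s = 552.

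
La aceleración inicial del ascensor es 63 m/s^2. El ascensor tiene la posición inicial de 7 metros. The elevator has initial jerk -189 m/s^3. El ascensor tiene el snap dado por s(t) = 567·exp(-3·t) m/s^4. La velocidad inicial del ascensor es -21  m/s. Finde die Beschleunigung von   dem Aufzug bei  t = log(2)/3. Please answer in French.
En partant du snap s(t) = 567·exp(-3·t), nous prenons 2 primitives. La primitive du snap, avec j(0) = -189, donne le jerk: j(t) = -189·exp(-3·t). La primitive du jerk est l'accélération. En utilisant a(0) = 63, nous obtenons a(t) = 63·exp(-3·t). En utilisant a(t) = 63·exp(-3·t) et en substituant t = log(2)/3, nous trouvons a = 63/2.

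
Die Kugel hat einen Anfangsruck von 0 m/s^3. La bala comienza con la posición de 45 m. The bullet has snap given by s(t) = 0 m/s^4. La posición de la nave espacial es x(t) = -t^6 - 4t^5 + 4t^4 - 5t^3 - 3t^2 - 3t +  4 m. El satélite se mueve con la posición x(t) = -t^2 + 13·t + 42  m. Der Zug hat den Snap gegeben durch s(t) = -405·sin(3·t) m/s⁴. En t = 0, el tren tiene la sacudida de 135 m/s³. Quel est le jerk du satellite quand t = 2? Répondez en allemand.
Ausgehend von der Position x(t) = -t^2 + 13·t + 42, nehmen wir 3 Ableitungen. Durch Ableiten von der Position erhalten wir die Geschwindigkeit: v(t) = 13 - 2·t. Mit d/dt von v(t) finden wir a(t) = -2. Durch Ableiten von der Beschleunigung erhalten wir den Ruck: j(t) = 0. Wir haben den Ruck j(t) = 0. Durch Einsetzen von t = 2: j(2) = 0.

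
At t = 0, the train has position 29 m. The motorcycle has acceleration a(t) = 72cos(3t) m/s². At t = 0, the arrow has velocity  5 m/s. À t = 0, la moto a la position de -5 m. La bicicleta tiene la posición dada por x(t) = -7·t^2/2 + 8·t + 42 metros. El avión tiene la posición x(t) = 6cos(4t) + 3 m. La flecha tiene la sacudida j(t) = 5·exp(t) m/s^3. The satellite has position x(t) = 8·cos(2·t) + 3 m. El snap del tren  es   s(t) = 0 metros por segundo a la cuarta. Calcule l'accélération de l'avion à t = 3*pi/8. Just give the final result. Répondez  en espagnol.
a(3*pi/8) = 0.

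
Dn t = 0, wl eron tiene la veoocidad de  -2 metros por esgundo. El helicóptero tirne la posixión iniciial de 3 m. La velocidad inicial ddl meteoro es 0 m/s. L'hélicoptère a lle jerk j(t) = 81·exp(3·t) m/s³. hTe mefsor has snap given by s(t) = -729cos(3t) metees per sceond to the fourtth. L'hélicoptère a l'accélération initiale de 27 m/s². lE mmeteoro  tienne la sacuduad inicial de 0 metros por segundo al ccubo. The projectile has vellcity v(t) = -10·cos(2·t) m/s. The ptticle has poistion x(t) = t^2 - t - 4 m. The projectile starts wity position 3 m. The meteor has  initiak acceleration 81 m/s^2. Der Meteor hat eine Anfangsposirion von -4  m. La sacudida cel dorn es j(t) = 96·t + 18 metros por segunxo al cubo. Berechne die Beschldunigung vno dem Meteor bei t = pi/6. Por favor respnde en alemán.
Wir müssen unsere Gleichung für den Snap s(t) = -729·cos(3·t) 2-mal integrieren. Mit ∫s(t)dt und Anwendung von j(0) = 0, finden wir j(t) = -243·sin(3·t). Die Stammfunktion von dem Ruck ist die Beschleunigung. Mit a(0) = 81 erhalten wir a(t) = 81·cos(3·t). Wir haben die Beschleunigung a(t) = 81·cos(3·t). Durch Einsetzen von t = pi/6: a(pi/6) = 0.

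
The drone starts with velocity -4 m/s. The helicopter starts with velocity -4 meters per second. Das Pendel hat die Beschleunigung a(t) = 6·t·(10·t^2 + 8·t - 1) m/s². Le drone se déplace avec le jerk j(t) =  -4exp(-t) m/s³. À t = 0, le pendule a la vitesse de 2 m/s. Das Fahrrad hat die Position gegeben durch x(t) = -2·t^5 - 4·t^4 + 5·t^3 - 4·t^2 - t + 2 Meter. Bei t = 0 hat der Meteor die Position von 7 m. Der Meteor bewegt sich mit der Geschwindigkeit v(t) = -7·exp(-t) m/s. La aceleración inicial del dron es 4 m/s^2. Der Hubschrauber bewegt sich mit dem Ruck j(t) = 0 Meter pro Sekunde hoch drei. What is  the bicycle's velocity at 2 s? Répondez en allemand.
Wir müssen unsere Gleichung für die Position x(t) = -2·t^5 - 4·t^4 + 5·t^3 - 4·t^2 - t + 2 1-mal ableiten. Die Ableitung von der Position ergibt die Geschwindigkeit: v(t) = -10·t^4 - 16·t^3 + 15·t^2 - 8·t - 1. Mit v(t) = -10·t^4 - 16·t^3 + 15·t^2 - 8·t - 1 und Einsetzen von t = 2, finden wir v = -245.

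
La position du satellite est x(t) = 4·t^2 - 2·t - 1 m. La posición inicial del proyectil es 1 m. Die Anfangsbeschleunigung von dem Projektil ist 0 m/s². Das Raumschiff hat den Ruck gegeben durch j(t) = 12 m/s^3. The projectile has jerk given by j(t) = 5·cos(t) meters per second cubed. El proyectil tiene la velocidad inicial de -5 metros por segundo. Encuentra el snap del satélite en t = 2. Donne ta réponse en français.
Nous devons dériver notre équation de la position x(t) = 4·t^2 - 2·t - 1 4 fois. En dérivant la position, nous obtenons la vitesse: v(t) = 8·t - 2. La dérivée de la vitesse donne l'accélération: a(t) = 8. En dérivant l'accélération, nous obtenons le jerk: j(t) = 0. La dérivée du jerk donne le snap: s(t) = 0. De l'équation du snap s(t) = 0, nous substituons t = 2 pour obtenir s = 0.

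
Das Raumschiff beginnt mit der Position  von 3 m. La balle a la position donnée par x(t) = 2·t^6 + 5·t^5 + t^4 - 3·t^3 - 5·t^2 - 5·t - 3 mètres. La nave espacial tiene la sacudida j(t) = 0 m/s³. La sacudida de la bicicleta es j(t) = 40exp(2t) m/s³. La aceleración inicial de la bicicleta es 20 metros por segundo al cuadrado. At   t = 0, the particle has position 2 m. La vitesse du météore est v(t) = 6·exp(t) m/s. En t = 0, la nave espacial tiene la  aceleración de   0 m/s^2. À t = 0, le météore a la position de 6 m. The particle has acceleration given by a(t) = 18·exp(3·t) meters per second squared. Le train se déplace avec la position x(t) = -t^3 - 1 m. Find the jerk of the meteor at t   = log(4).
We must differentiate our velocity equation v(t) = 6·exp(t) 2 times. Taking d/dt of v(t), we find a(t) = 6·exp(t). The derivative of acceleration gives jerk: j(t) = 6·exp(t). We have jerk j(t) = 6·exp(t). Substituting t = log(4): j(log(4)) = 24.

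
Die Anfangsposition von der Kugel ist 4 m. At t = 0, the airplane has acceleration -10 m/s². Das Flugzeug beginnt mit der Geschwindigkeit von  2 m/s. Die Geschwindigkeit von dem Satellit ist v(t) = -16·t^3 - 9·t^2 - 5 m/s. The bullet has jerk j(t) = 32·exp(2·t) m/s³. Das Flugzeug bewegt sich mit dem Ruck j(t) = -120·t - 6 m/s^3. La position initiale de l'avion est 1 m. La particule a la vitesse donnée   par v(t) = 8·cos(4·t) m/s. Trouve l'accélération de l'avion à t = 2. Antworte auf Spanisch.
Debemos encontrar la antiderivada de nuestra ecuación de la sacudida j(t) = -120·t - 6 1 vez. Integrando la sacudida y usando la condición inicial a(0) = -10, obtenemos a(t) = -60·t^2 - 6·t - 10. Usando a(t) = -60·t^2 - 6·t - 10 y sustituyendo t = 2, encontramos a = -262.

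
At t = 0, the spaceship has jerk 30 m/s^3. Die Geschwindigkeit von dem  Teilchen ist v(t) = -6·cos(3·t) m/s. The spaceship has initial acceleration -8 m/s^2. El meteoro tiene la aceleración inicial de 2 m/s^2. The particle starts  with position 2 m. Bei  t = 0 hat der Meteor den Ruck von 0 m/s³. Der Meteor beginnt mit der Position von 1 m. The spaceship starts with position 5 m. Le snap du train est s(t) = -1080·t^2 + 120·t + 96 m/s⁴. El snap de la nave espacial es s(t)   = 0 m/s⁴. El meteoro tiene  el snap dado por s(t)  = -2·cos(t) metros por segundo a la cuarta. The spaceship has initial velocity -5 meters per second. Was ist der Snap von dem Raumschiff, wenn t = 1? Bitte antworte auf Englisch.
From the given snap equation s(t) = 0, we substitute t = 1 to get s = 0.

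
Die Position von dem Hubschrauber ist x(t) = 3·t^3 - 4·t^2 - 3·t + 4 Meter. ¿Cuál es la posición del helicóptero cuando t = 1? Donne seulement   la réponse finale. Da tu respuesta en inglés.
x(1) = 0.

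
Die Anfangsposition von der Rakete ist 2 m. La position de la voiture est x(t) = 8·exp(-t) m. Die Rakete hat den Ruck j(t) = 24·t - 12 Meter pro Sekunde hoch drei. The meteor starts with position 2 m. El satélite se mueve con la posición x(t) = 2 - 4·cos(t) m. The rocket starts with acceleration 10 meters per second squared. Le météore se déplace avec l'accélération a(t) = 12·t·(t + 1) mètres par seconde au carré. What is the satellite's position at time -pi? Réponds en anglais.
We have position x(t) = 2 - 4·cos(t). Substituting t = -pi: x(-pi) = 6.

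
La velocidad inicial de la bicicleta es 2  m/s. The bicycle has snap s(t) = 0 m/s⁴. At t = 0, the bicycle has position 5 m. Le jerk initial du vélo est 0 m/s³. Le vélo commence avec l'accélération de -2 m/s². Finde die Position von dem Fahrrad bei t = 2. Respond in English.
To solve this, we need to take 4 integrals of our snap equation s(t) = 0. The integral of snap, with j(0) = 0, gives jerk: j(t) = 0. Finding the antiderivative of j(t) and using a(0) = -2: a(t) = -2. Integrating acceleration and using the initial condition v(0) = 2, we get v(t) = 2 - 2·t. The antiderivative of velocity is position. Using x(0) = 5, we get x(t) = -t^2 + 2·t + 5. We have position x(t) = -t^2 + 2·t + 5. Substituting t = 2: x(2) = 5.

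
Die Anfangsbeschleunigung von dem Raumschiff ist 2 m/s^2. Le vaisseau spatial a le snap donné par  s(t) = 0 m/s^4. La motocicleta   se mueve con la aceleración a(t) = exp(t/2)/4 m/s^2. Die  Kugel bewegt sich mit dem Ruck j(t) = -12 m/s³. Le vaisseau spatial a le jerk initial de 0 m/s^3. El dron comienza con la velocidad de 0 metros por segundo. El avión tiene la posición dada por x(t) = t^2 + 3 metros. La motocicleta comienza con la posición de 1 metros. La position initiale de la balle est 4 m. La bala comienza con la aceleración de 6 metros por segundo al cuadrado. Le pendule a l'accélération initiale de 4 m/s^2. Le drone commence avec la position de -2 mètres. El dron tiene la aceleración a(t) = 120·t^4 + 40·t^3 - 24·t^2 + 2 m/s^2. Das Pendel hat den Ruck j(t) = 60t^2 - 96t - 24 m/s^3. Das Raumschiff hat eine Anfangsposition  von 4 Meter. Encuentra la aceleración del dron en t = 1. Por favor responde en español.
Tenemos la aceleración a(t) = 120·t^4 + 40·t^3 - 24·t^2 + 2. Sustituyendo t = 1: a(1) = 138.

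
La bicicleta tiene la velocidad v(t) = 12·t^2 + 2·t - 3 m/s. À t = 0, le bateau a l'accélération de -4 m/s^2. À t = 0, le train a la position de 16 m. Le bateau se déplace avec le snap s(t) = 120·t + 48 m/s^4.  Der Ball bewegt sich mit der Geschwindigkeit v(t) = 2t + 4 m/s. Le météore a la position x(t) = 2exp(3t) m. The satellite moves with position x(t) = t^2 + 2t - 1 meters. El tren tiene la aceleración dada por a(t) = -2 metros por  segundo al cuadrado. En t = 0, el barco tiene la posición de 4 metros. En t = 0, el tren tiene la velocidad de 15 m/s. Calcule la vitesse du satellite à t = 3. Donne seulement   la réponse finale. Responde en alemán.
Die Antwort ist 8.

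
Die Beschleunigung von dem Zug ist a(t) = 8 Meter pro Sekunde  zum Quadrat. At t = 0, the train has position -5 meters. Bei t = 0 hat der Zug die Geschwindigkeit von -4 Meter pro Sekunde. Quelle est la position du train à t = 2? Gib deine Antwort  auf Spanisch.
Para resolver esto, necesitamos tomar 2 integrales de nuestra ecuación de la aceleración a(t) = 8. Integrando la aceleración y usando la condición inicial v(0) = -4, obtenemos v(t) = 8·t - 4. Integrando la velocidad y usando la condición inicial x(0) = -5, obtenemos x(t) = 4·t^2 - 4·t - 5. De la ecuación de la posición x(t) = 4·t^2 - 4·t - 5, sustituimos t = 2 para obtener x = 3.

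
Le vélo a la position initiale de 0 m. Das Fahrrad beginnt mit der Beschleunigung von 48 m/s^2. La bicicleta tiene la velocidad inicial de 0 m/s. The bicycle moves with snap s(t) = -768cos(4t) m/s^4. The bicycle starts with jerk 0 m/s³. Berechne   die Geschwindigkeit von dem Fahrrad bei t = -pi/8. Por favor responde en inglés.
To solve this, we need to take 3 antiderivatives of our snap equation s(t) = -768·cos(4·t). The antiderivative of snap is jerk. Using j(0) = 0, we get j(t) = -192·sin(4·t). Finding the integral of j(t) and using a(0) = 48: a(t) = 48·cos(4·t). Taking ∫a(t)dt and applying v(0) = 0, we find v(t) = 12·sin(4·t). We have velocity v(t) = 12·sin(4·t). Substituting t = -pi/8: v(-pi/8) = -12.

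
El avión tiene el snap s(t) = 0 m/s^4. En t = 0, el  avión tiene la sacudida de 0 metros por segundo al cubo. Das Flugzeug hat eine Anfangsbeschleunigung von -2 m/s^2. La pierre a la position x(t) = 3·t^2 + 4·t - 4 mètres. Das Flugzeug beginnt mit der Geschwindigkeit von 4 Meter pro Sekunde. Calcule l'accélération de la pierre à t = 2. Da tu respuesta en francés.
Pour résoudre ceci, nous devons prendre 2 dérivées de notre équation de la position x(t) = 3·t^2 + 4·t - 4. La dérivée de la position donne la vitesse: v(t) = 6·t + 4. La dérivée de la vitesse donne l'accélération: a(t) = 6. En utilisant a(t) = 6 et en substituant t = 2, nous trouvons a = 6.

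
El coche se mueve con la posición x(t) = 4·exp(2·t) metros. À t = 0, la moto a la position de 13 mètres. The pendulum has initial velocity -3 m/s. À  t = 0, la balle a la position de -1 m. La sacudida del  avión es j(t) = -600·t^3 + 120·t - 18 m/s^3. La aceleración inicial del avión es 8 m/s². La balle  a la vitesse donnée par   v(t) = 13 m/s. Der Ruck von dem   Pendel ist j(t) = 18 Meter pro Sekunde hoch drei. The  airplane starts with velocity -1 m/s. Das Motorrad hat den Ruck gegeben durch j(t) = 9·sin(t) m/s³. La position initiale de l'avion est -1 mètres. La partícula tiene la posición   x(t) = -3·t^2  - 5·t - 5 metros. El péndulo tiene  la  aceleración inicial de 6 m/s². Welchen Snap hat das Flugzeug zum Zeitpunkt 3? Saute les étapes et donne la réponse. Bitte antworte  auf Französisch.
À t = 3, s = -16080.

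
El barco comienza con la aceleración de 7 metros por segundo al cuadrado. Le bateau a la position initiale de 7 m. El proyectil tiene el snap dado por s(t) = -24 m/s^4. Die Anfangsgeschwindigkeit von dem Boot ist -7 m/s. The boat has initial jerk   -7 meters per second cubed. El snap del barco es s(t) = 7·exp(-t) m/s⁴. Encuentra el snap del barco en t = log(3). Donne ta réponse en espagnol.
De la ecuación del snap s(t) = 7·exp(-t), sustituimos t = log(3) para obtener s = 7/3.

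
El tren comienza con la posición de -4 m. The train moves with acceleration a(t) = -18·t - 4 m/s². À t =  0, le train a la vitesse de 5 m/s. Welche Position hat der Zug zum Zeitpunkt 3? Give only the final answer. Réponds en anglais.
The answer is -88.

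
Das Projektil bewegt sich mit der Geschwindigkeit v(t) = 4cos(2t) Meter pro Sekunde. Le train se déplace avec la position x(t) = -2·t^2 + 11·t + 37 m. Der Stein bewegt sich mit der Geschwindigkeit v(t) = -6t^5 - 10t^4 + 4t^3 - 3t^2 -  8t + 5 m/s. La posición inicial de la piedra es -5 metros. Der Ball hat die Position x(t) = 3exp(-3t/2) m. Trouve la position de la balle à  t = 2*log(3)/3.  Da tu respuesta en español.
De la ecuación de la posición x(t) = 3·exp(-3·t/2), sustituimos t = 2*log(3)/3 para obtener x = 1.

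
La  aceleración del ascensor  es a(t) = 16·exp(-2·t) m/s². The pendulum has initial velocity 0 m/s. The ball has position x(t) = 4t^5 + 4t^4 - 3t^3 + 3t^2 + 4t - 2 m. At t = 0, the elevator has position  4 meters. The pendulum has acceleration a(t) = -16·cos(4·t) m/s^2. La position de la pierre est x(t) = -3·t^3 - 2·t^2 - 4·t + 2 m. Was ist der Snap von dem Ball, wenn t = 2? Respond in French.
Pour résoudre ceci, nous devons prendre 4 dérivées de notre équation de la position x(t) = 4·t^5 + 4·t^4 - 3·t^3 + 3·t^2 + 4·t - 2. En dérivant la position, nous obtenons la vitesse: v(t) = 20·t^4 + 16·t^3 - 9·t^2 + 6·t + 4. En dérivant la vitesse, nous obtenons l'accélération: a(t) = 80·t^3 + 48·t^2 - 18·t + 6. En prenant d/dt de a(t), nous trouvons j(t) = 240·t^2 + 96·t - 18. En dérivant le jerk, nous obtenons le snap: s(t) = 480·t + 96. De l'équation du snap s(t) = 480·t + 96, nous substituons t = 2 pour obtenir s = 1056.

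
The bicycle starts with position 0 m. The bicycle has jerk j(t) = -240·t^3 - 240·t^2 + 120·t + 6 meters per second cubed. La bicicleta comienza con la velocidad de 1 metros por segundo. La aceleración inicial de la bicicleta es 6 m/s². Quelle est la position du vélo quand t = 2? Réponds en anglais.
To find the answer, we compute 3 antiderivatives of j(t) = -240·t^3 - 240·t^2 + 120·t + 6. The antiderivative of jerk, with a(0) = 6, gives acceleration: a(t) = -60·t^4 - 80·t^3 + 60·t^2 + 6·t + 6. Finding the integral of a(t) and using v(0) = 1: v(t) = -12·t^5 - 20·t^4 + 20·t^3 + 3·t^2 + 6·t + 1. Finding the antiderivative of v(t) and using x(0) = 0: x(t) = -2·t^6 - 4·t^5 + 5·t^4 + t^3 + 3·t^2 + t. We have position x(t) = -2·t^6 - 4·t^5 + 5·t^4 + t^3 + 3·t^2 + t. Substituting t = 2: x(2) = -154.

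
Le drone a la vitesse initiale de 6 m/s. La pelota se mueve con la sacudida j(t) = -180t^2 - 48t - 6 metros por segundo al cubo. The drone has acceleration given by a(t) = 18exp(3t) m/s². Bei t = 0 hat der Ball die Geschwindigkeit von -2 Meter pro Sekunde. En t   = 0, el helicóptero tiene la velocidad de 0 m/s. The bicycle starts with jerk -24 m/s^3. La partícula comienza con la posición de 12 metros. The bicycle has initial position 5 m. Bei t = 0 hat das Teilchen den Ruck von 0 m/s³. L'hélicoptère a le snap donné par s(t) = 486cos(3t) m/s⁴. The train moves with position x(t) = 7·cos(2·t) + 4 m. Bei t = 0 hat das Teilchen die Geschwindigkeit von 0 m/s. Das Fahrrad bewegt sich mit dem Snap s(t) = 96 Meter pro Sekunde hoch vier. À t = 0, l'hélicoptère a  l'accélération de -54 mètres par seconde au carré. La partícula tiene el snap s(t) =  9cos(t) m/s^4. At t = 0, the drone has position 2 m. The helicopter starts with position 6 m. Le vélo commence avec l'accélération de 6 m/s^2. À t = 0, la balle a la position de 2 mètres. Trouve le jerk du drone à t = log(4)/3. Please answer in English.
To solve this, we need to take 1 derivative of our acceleration equation a(t) = 18·exp(3·t). Taking d/dt of a(t), we find j(t) = 54·exp(3·t). We have jerk j(t) = 54·exp(3·t). Substituting t = log(4)/3: j(log(4)/3) = 216.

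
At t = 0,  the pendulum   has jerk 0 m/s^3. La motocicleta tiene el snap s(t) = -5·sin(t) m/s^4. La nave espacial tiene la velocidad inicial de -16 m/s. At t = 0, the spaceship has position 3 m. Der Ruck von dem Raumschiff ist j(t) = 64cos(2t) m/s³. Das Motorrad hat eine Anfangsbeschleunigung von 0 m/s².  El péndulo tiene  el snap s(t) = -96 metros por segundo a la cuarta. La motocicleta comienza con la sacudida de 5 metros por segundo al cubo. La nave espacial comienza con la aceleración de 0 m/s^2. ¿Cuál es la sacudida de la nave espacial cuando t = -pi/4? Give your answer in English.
Using j(t) = 64·cos(2·t) and substituting t = -pi/4, we find j = 0.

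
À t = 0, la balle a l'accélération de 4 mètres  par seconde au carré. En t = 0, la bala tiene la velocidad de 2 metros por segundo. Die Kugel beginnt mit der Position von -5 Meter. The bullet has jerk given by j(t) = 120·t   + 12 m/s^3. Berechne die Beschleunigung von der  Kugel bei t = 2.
Wir müssen die Stammfunktion unserer Gleichung für den Ruck j(t) = 120·t + 12 1-mal finden. Durch Integration von dem Ruck und Verwendung der Anfangsbedingung a(0) = 4, erhalten wir a(t) = 60·t^2 + 12·t + 4. Mit a(t) = 60·t^2 + 12·t + 4 und Einsetzen von t = 2, finden wir a = 268.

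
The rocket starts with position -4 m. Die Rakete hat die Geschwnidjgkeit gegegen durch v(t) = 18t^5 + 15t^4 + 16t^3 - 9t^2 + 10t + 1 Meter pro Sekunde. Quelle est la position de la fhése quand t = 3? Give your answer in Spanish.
Debemos encontrar la integral de nuestra ecuación de la velocidad v(t) = 18·t^5 + 15·t^4 + 16·t^3 - 9·t^2 + 10·t + 1 1 vez. Tomando ∫v(t)dt y aplicando x(0) = -4, encontramos x(t) = 3·t^6 + 3·t^5 + 4·t^4 - 3·t^3 + 5·t^2 + t - 4. De la ecuación de la posición x(t) = 3·t^6 + 3·t^5 + 4·t^4 - 3·t^3 + 5·t^2 + t - 4, sustituimos t = 3 para obtener x = 3203.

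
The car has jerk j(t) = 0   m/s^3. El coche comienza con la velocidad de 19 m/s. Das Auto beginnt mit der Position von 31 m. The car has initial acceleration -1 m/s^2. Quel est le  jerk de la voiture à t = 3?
Nous avons le jerk j(t) = 0. En substituant t = 3: j(3) = 0.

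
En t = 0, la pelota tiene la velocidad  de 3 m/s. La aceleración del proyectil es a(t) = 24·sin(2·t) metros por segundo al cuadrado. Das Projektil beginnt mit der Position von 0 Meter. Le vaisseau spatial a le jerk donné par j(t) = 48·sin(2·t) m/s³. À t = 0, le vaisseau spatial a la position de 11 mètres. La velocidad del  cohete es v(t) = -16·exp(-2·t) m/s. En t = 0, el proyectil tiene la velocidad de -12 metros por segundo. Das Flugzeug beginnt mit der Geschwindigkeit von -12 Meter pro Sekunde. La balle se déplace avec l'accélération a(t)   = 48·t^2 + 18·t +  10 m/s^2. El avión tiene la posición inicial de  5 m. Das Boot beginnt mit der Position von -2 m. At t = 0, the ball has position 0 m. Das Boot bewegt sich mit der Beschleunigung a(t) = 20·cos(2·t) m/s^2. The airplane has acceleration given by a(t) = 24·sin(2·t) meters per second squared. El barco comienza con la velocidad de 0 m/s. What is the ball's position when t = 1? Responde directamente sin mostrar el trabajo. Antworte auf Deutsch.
Die Position bei t = 1 ist x = 15.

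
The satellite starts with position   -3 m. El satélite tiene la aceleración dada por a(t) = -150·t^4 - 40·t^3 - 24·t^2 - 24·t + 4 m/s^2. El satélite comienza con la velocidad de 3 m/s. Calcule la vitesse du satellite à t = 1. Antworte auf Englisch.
To solve this, we need to take 1 antiderivative of our acceleration equation a(t) = -150·t^4 - 40·t^3 - 24·t^2 - 24·t + 4. Finding the integral of a(t) and using v(0) = 3: v(t) = -30·t^5 - 10·t^4 - 8·t^3 - 12·t^2 + 4·t + 3. From the given velocity equation v(t) = -30·t^5 - 10·t^4 - 8·t^3 - 12·t^2 + 4·t + 3, we substitute t = 1 to get v = -53.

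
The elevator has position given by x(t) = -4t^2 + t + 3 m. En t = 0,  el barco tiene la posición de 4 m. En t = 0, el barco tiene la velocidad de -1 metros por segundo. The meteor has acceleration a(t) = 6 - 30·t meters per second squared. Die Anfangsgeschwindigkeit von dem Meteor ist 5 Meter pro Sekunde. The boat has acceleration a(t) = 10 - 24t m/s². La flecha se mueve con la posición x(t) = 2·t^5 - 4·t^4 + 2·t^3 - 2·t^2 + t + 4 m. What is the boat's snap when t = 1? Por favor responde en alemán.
Wir müssen unsere Gleichung für die Beschleunigung a(t) = 10 - 24·t 2-mal ableiten. Die Ableitung von der Beschleunigung ergibt den Ruck: j(t) = -24. Die Ableitung von dem Ruck ergibt den Snap: s(t) = 0. Wir haben den Snap s(t) = 0. Durch Einsetzen von t = 1: s(1) = 0.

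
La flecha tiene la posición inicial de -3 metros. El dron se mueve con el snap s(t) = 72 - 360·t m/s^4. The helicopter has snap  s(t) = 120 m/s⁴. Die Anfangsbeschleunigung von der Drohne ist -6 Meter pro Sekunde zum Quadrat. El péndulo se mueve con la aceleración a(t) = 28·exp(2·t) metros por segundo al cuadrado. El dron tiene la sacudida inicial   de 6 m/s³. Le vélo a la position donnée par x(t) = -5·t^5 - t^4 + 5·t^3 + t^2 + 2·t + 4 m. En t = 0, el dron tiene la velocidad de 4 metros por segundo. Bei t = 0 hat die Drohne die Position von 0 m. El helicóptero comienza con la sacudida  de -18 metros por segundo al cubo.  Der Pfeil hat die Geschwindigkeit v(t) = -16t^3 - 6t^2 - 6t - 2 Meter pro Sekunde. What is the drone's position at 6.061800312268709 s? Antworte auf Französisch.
Nous devons trouver la primitive de notre équation du snap s(t) = 72 - 360·t 4 fois. L'intégrale du snap, avec j(0) = 6, donne le jerk: j(t) = -180·t^2 + 72·t + 6. La primitive du jerk est l'accélération. En utilisant a(0) = -6, nous obtenons a(t) = -60·t^3 + 36·t^2 + 6·t - 6. En intégrant l'accélération et en utilisant la condition initiale v(0) = 4, nous obtenons v(t) = -15·t^4 + 12·t^3 + 3·t^2 - 6·t + 4. En intégrant la vitesse et en utilisant la condition initiale x(0) = 0, nous obtenons x(t) = -3·t^5 + 3·t^4 + t^3 - 3·t^2 + 4·t. Nous avons la position x(t) = -3·t^5 + 3·t^4 + t^3 - 3·t^2 + 4·t. En substituant t = 6.061800312268709: x(6.061800312268709) = -20366.9705375686.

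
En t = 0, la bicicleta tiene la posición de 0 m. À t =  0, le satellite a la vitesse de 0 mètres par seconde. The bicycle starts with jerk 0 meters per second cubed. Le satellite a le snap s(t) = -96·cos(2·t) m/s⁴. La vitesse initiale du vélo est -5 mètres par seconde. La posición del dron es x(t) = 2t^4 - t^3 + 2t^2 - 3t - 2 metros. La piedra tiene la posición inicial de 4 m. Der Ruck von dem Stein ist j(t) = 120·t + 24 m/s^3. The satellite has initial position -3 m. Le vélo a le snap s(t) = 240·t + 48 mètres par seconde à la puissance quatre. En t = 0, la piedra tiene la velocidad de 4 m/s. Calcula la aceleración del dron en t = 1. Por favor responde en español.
Debemos derivar nuestra ecuación de la posición x(t) = 2·t^4 - t^3 + 2·t^2 - 3·t - 2 2 veces. La derivada de la posición da la velocidad: v(t) = 8·t^3 - 3·t^2 + 4·t - 3. Tomando d/dt de v(t), encontramos a(t) = 24·t^2 - 6·t + 4. Usando a(t) = 24·t^2 - 6·t + 4 y sustituyendo t = 1, encontramos a = 22.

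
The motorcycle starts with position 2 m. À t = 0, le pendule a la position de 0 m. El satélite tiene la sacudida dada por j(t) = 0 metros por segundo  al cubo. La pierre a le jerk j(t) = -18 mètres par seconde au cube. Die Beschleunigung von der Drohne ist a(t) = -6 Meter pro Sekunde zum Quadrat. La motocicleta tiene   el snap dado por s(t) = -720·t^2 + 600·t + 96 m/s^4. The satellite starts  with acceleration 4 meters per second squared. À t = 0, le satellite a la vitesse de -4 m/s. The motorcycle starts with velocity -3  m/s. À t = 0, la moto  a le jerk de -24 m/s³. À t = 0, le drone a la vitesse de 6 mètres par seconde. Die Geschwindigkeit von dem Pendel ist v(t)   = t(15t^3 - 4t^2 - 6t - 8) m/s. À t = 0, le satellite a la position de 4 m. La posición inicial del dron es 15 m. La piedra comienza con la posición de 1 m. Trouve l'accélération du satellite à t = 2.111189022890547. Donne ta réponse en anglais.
To solve this, we need to take 1 integral of our jerk equation j(t) = 0. Finding the integral of j(t) and using a(0) = 4: a(t) = 4. We have acceleration a(t) = 4. Substituting t = 2.111189022890547: a(2.111189022890547) = 4.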